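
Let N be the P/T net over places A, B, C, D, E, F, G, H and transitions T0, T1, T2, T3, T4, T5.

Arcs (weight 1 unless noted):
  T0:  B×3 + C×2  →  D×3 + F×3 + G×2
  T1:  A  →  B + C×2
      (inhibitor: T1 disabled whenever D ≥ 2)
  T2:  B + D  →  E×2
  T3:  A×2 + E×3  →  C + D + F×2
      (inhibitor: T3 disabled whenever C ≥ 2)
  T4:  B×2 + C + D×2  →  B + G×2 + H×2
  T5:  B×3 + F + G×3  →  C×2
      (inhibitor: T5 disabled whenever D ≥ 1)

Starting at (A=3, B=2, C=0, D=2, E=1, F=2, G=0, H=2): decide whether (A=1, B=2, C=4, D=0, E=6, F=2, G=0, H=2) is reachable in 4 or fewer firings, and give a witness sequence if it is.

NO — not reachable within 4 firings

depth 0: 1 marking
depth 1: 2 markings reached so far
depth 2: 5 markings reached so far
depth 3: 8 markings reached so far
depth 4: 12 markings reached so far
target is not among the 12 markings reachable within 4 steps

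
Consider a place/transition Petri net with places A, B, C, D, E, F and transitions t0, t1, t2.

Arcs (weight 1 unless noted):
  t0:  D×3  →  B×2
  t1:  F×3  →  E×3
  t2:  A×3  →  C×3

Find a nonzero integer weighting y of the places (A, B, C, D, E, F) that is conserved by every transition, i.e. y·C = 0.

Incidence matrix C (rows=places, cols=transitions):
       t0   t1   t2
    A   0    0   -3
    B   2    0    0
    C   0    0    3
    D  -3    0    0
    E   0    3    0
    F   0   -3    0

Candidate y = [1, 0, 1, 0, 0, 0]; check y·C column-wise:
  col t0: 1·0 + 0·2 + 1·0 + 0·-3 = 0
  col t1: 1·0 + 1·0 + 0·3 + 0·-3 = 0
  col t2: 1·-3 + 1·3 = 0

y = (A:1, B:0, C:1, D:0, E:0, F:0)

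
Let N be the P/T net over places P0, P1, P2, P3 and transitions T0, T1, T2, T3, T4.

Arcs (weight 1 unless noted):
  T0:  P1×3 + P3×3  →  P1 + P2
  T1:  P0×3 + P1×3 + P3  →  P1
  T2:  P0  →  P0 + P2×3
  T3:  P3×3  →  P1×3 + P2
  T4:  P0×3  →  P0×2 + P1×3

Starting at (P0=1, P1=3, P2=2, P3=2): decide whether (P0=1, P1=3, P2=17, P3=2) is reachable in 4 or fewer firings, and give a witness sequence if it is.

NO — not reachable within 4 firings

depth 0: 1 marking
depth 1: 2 markings reached so far
depth 2: 3 markings reached so far
depth 3: 4 markings reached so far
depth 4: 5 markings reached so far
target is not among the 5 markings reachable within 4 steps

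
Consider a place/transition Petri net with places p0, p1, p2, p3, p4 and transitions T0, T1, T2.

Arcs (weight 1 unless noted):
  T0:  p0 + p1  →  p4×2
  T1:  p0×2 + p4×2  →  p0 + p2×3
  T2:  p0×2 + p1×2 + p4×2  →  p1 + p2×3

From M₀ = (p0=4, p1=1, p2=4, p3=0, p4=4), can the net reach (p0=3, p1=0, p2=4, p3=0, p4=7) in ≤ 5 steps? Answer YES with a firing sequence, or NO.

depth 0: 1 marking
depth 1: 3 markings reached so far
depth 2: 5 markings reached so far
depth 3: 6 markings reached so far
depth 4: 6 markings reached so far
(frontier empty at depth 4; search complete)
target is not among the 6 markings reachable within 5 steps

NO — not reachable within 5 firings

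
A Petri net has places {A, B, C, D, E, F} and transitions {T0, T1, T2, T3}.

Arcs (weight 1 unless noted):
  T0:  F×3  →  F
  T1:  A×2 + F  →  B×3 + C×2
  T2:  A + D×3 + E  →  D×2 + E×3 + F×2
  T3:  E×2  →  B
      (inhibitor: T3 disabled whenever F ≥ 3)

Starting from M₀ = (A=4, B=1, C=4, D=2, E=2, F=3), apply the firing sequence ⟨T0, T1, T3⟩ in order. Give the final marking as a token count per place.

step 1: fire T0:  (A=4, B=1, C=4, D=2, E=2, F=3) → (A=4, B=1, C=4, D=2, E=2, F=1)
step 2: fire T1:  (A=4, B=1, C=4, D=2, E=2, F=1) → (A=2, B=4, C=6, D=2, E=2, F=0)
step 3: fire T3:  (A=2, B=4, C=6, D=2, E=2, F=0) → (A=2, B=5, C=6, D=2, E=0, F=0)

(A=2, B=5, C=6, D=2, E=0, F=0)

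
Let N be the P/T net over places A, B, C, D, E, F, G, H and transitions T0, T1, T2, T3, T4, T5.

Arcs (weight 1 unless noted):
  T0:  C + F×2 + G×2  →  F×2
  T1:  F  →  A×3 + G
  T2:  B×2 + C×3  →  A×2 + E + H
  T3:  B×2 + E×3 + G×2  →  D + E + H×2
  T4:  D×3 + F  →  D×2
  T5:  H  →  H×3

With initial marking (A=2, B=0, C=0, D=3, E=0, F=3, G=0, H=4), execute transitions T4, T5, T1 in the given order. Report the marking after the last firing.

(A=5, B=0, C=0, D=2, E=0, F=1, G=1, H=6)

step 1: fire T4:  (A=2, B=0, C=0, D=3, E=0, F=3, G=0, H=4) → (A=2, B=0, C=0, D=2, E=0, F=2, G=0, H=4)
step 2: fire T5:  (A=2, B=0, C=0, D=2, E=0, F=2, G=0, H=4) → (A=2, B=0, C=0, D=2, E=0, F=2, G=0, H=6)
step 3: fire T1:  (A=2, B=0, C=0, D=2, E=0, F=2, G=0, H=6) → (A=5, B=0, C=0, D=2, E=0, F=1, G=1, H=6)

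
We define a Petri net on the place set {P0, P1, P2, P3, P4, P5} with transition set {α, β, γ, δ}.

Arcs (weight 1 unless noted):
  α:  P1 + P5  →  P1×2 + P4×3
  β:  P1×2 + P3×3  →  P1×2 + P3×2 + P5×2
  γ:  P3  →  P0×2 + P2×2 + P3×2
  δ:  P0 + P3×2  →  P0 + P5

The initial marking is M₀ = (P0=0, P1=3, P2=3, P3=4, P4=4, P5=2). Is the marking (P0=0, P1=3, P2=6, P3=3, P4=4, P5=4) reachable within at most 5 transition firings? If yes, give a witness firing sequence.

NO — not reachable within 5 firings

depth 0: 1 marking
depth 1: 4 markings reached so far
depth 2: 11 markings reached so far
depth 3: 23 markings reached so far
depth 4: 43 markings reached so far
depth 5: 73 markings reached so far
target is not among the 73 markings reachable within 5 steps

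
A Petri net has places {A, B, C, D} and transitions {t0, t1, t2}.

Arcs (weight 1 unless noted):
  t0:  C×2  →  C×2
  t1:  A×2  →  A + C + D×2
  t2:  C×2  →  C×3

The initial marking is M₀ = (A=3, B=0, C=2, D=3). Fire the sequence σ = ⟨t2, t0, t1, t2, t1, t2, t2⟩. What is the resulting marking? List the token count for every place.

(A=1, B=0, C=8, D=7)

step 1: fire t2:  (A=3, B=0, C=2, D=3) → (A=3, B=0, C=3, D=3)
step 2: fire t0:  (A=3, B=0, C=3, D=3) → (A=3, B=0, C=3, D=3)
step 3: fire t1:  (A=3, B=0, C=3, D=3) → (A=2, B=0, C=4, D=5)
step 4: fire t2:  (A=2, B=0, C=4, D=5) → (A=2, B=0, C=5, D=5)
step 5: fire t1:  (A=2, B=0, C=5, D=5) → (A=1, B=0, C=6, D=7)
step 6: fire t2:  (A=1, B=0, C=6, D=7) → (A=1, B=0, C=7, D=7)
step 7: fire t2:  (A=1, B=0, C=7, D=7) → (A=1, B=0, C=8, D=7)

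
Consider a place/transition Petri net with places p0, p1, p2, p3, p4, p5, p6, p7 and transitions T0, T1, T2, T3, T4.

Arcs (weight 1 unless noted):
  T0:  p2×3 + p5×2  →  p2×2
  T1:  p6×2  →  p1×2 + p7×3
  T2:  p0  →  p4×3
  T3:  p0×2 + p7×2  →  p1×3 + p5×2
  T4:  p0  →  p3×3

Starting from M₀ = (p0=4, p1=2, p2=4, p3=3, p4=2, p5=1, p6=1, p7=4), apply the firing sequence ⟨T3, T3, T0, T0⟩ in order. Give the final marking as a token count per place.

(p0=0, p1=8, p2=2, p3=3, p4=2, p5=1, p6=1, p7=0)

step 1: fire T3:  (p0=4, p1=2, p2=4, p3=3, p4=2, p5=1, p6=1, p7=4) → (p0=2, p1=5, p2=4, p3=3, p4=2, p5=3, p6=1, p7=2)
step 2: fire T3:  (p0=2, p1=5, p2=4, p3=3, p4=2, p5=3, p6=1, p7=2) → (p0=0, p1=8, p2=4, p3=3, p4=2, p5=5, p6=1, p7=0)
step 3: fire T0:  (p0=0, p1=8, p2=4, p3=3, p4=2, p5=5, p6=1, p7=0) → (p0=0, p1=8, p2=3, p3=3, p4=2, p5=3, p6=1, p7=0)
step 4: fire T0:  (p0=0, p1=8, p2=3, p3=3, p4=2, p5=3, p6=1, p7=0) → (p0=0, p1=8, p2=2, p3=3, p4=2, p5=1, p6=1, p7=0)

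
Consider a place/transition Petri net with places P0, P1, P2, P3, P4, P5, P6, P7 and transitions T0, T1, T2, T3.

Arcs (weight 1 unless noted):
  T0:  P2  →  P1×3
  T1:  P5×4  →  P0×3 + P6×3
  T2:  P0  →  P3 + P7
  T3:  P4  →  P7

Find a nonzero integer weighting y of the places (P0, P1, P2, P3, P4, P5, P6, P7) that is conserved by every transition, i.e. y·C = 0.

Incidence matrix C (rows=places, cols=transitions):
       T0   T1   T2   T3
   P0   0    3   -1    0
   P1   3    0    0    0
   P2  -1    0    0    0
   P3   0    0    1    0
   P4   0    0    0   -1
   P5   0   -4    0    0
   P6   0    3    0    0
   P7   0    0    1    1

Candidate y = [0, 1, 3, 0, 0, 0, 0, 0]; check y·C column-wise:
  col T0: 1·3 + 3·-1 = 0
  col T1: 0·3 + 1·0 + 3·0 + 0·-4 + 0·3 = 0
  col T2: 0·-1 + 1·0 + 3·0 + 0·1 + 0·1 = 0
  col T3: 1·0 + 3·0 + 0·-1 + 0·1 = 0

y = (P0:0, P1:1, P2:3, P3:0, P4:0, P5:0, P6:0, P7:0)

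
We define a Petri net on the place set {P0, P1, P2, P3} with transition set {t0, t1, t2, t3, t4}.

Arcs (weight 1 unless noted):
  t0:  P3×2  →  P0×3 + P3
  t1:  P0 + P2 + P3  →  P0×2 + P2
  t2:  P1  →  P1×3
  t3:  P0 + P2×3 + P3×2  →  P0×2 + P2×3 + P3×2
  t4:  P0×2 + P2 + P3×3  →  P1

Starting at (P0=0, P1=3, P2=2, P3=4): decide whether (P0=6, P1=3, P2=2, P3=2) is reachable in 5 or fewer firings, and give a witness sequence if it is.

step 1: fire t0:  (P0=0, P1=3, P2=2, P3=4) → (P0=3, P1=3, P2=2, P3=3)
step 2: fire t0:  (P0=3, P1=3, P2=2, P3=3) → (P0=6, P1=3, P2=2, P3=2)

YES — reachable via ⟨t0, t0⟩ (2 firings)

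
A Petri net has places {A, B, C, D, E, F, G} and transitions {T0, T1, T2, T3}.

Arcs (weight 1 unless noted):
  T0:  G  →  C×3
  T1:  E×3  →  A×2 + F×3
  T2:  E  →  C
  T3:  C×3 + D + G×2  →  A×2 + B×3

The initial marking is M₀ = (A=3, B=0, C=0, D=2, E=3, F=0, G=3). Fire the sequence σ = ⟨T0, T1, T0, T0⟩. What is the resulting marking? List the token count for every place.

(A=5, B=0, C=9, D=2, E=0, F=3, G=0)

step 1: fire T0:  (A=3, B=0, C=0, D=2, E=3, F=0, G=3) → (A=3, B=0, C=3, D=2, E=3, F=0, G=2)
step 2: fire T1:  (A=3, B=0, C=3, D=2, E=3, F=0, G=2) → (A=5, B=0, C=3, D=2, E=0, F=3, G=2)
step 3: fire T0:  (A=5, B=0, C=3, D=2, E=0, F=3, G=2) → (A=5, B=0, C=6, D=2, E=0, F=3, G=1)
step 4: fire T0:  (A=5, B=0, C=6, D=2, E=0, F=3, G=1) → (A=5, B=0, C=9, D=2, E=0, F=3, G=0)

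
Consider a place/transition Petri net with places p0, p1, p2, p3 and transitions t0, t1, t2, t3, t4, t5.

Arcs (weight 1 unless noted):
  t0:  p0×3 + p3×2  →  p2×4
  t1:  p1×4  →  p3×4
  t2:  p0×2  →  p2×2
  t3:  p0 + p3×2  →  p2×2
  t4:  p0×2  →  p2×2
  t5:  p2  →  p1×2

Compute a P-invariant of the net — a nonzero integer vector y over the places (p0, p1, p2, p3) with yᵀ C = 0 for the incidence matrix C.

y = (p0:2, p1:1, p2:2, p3:1)

Incidence matrix C (rows=places, cols=transitions):
       t0   t1   t2   t3   t4   t5
   p0  -3    0   -2   -1   -2    0
   p1   0   -4    0    0    0    2
   p2   4    0    2    2    2   -1
   p3  -2    4    0   -2    0    0

Candidate y = [2, 1, 2, 1]; check y·C column-wise:
  col t0: 2·-3 + 1·0 + 2·4 + 1·-2 = 0
  col t1: 2·0 + 1·-4 + 2·0 + 1·4 = 0
  col t2: 2·-2 + 1·0 + 2·2 + 1·0 = 0
  col t3: 2·-1 + 1·0 + 2·2 + 1·-2 = 0
  col t4: 2·-2 + 1·0 + 2·2 + 1·0 = 0
  col t5: 2·0 + 1·2 + 2·-1 + 1·0 = 0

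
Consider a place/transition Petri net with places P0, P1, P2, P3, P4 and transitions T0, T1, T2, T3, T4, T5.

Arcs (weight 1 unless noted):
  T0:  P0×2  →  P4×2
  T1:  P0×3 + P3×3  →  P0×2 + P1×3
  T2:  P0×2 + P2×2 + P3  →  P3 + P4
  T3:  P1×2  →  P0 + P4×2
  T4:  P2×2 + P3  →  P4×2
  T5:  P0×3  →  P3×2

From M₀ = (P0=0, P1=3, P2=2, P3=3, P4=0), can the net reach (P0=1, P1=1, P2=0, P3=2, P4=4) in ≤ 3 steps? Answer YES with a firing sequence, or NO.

YES — reachable via ⟨T3, T4⟩ (2 firings)

step 1: fire T3:  (P0=0, P1=3, P2=2, P3=3, P4=0) → (P0=1, P1=1, P2=2, P3=3, P4=2)
step 2: fire T4:  (P0=1, P1=1, P2=2, P3=3, P4=2) → (P0=1, P1=1, P2=0, P3=2, P4=4)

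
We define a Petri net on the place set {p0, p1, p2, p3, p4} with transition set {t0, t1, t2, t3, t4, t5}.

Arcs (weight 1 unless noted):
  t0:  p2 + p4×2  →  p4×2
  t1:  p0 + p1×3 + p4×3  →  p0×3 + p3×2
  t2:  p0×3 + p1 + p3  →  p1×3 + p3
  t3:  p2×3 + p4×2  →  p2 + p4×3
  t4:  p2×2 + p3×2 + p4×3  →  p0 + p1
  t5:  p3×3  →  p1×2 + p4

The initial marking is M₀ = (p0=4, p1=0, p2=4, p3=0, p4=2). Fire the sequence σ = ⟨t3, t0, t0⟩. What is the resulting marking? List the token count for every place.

step 1: fire t3:  (p0=4, p1=0, p2=4, p3=0, p4=2) → (p0=4, p1=0, p2=2, p3=0, p4=3)
step 2: fire t0:  (p0=4, p1=0, p2=2, p3=0, p4=3) → (p0=4, p1=0, p2=1, p3=0, p4=3)
step 3: fire t0:  (p0=4, p1=0, p2=1, p3=0, p4=3) → (p0=4, p1=0, p2=0, p3=0, p4=3)

(p0=4, p1=0, p2=0, p3=0, p4=3)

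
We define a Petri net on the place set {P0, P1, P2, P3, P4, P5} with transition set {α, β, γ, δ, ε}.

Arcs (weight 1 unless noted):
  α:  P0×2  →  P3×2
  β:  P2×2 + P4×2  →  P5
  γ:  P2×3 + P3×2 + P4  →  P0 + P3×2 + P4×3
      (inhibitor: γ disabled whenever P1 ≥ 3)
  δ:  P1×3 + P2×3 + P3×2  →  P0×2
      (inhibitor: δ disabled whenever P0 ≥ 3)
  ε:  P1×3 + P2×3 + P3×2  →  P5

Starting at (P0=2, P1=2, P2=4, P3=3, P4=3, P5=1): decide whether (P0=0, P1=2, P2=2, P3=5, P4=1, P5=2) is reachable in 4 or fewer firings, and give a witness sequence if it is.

step 1: fire α:  (P0=2, P1=2, P2=4, P3=3, P4=3, P5=1) → (P0=0, P1=2, P2=4, P3=5, P4=3, P5=1)
step 2: fire β:  (P0=0, P1=2, P2=4, P3=5, P4=3, P5=1) → (P0=0, P1=2, P2=2, P3=5, P4=1, P5=2)

YES — reachable via ⟨α, β⟩ (2 firings)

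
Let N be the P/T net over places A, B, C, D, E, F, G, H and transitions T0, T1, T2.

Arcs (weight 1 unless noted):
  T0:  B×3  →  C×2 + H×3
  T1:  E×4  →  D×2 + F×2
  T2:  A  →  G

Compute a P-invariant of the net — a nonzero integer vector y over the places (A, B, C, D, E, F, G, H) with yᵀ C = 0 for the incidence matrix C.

Incidence matrix C (rows=places, cols=transitions):
       T0   T1   T2
    A   0    0   -1
    B  -3    0    0
    C   2    0    0
    D   0    2    0
    E   0   -4    0
    F   0    2    0
    G   0    0    1
    H   3    0    0

Candidate y = [0, 2, 3, 0, 0, 0, 0, 0]; check y·C column-wise:
  col T0: 2·-3 + 3·2 + 0·3 = 0
  col T1: 2·0 + 3·0 + 0·2 + 0·-4 + 0·2 = 0
  col T2: 0·-1 + 2·0 + 3·0 + 0·1 = 0

y = (A:0, B:2, C:3, D:0, E:0, F:0, G:0, H:0)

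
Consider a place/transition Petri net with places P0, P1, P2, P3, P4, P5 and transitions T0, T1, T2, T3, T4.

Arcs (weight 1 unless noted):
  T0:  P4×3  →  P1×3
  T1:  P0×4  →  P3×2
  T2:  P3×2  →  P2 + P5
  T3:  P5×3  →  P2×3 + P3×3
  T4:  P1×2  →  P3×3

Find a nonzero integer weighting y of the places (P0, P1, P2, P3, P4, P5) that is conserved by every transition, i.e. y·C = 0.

y = (P0:1, P1:3, P2:1, P3:2, P4:3, P5:3)

Incidence matrix C (rows=places, cols=transitions):
       T0   T1   T2   T3   T4
   P0   0   -4    0    0    0
   P1   3    0    0    0   -2
   P2   0    0    1    3    0
   P3   0    2   -2    3    3
   P4  -3    0    0    0    0
   P5   0    0    1   -3    0

Candidate y = [1, 3, 1, 2, 3, 3]; check y·C column-wise:
  col T0: 1·0 + 3·3 + 1·0 + 2·0 + 3·-3 + 3·0 = 0
  col T1: 1·-4 + 3·0 + 1·0 + 2·2 + 3·0 + 3·0 = 0
  col T2: 1·0 + 3·0 + 1·1 + 2·-2 + 3·0 + 3·1 = 0
  col T3: 1·0 + 3·0 + 1·3 + 2·3 + 3·0 + 3·-3 = 0
  col T4: 1·0 + 3·-2 + 1·0 + 2·3 + 3·0 + 3·0 = 0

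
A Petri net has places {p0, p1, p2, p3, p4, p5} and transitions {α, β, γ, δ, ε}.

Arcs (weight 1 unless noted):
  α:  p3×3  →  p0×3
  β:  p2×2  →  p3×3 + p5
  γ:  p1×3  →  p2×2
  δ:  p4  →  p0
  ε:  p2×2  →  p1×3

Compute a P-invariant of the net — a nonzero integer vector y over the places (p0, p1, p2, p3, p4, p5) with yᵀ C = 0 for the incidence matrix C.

Incidence matrix C (rows=places, cols=transitions):
        α    β    γ    δ    ε
   p0   3    0    0    1    0
   p1   0    0   -3    0    3
   p2   0   -2    2    0   -2
   p3  -3    3    0    0    0
   p4   0    0    0   -1    0
   p5   0    1    0    0    0

Candidate y = [2, 2, 3, 2, 2, 0]; check y·C column-wise:
  col α: 2·3 + 2·0 + 3·0 + 2·-3 + 2·0 = 0
  col β: 2·0 + 2·0 + 3·-2 + 2·3 + 2·0 + 0·1 = 0
  col γ: 2·0 + 2·-3 + 3·2 + 2·0 + 2·0 = 0
  col δ: 2·1 + 2·0 + 3·0 + 2·0 + 2·-1 = 0
  col ε: 2·0 + 2·3 + 3·-2 + 2·0 + 2·0 = 0

y = (p0:2, p1:2, p2:3, p3:2, p4:2, p5:0)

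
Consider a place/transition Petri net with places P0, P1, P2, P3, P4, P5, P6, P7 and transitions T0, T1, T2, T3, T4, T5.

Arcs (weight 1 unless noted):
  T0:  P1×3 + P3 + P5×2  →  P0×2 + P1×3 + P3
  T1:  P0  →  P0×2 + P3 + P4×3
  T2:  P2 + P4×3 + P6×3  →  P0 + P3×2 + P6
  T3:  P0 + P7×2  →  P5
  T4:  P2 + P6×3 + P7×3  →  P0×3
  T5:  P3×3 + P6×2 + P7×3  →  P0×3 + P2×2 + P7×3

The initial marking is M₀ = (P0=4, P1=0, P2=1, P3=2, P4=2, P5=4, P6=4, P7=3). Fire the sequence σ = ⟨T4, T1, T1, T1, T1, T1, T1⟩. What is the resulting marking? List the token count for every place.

(P0=13, P1=0, P2=0, P3=8, P4=20, P5=4, P6=1, P7=0)

step 1: fire T4:  (P0=4, P1=0, P2=1, P3=2, P4=2, P5=4, P6=4, P7=3) → (P0=7, P1=0, P2=0, P3=2, P4=2, P5=4, P6=1, P7=0)
step 2: fire T1:  (P0=7, P1=0, P2=0, P3=2, P4=2, P5=4, P6=1, P7=0) → (P0=8, P1=0, P2=0, P3=3, P4=5, P5=4, P6=1, P7=0)
step 3: fire T1:  (P0=8, P1=0, P2=0, P3=3, P4=5, P5=4, P6=1, P7=0) → (P0=9, P1=0, P2=0, P3=4, P4=8, P5=4, P6=1, P7=0)
step 4: fire T1:  (P0=9, P1=0, P2=0, P3=4, P4=8, P5=4, P6=1, P7=0) → (P0=10, P1=0, P2=0, P3=5, P4=11, P5=4, P6=1, P7=0)
step 5: fire T1:  (P0=10, P1=0, P2=0, P3=5, P4=11, P5=4, P6=1, P7=0) → (P0=11, P1=0, P2=0, P3=6, P4=14, P5=4, P6=1, P7=0)
step 6: fire T1:  (P0=11, P1=0, P2=0, P3=6, P4=14, P5=4, P6=1, P7=0) → (P0=12, P1=0, P2=0, P3=7, P4=17, P5=4, P6=1, P7=0)
step 7: fire T1:  (P0=12, P1=0, P2=0, P3=7, P4=17, P5=4, P6=1, P7=0) → (P0=13, P1=0, P2=0, P3=8, P4=20, P5=4, P6=1, P7=0)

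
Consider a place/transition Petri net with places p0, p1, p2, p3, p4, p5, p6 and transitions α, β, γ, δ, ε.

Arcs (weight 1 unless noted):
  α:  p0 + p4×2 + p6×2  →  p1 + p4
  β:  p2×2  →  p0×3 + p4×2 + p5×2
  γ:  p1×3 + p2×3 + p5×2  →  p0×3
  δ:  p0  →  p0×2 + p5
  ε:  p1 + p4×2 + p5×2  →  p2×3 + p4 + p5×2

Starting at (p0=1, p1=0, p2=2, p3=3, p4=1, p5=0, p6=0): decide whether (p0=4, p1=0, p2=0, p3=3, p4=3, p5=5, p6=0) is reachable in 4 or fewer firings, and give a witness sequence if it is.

depth 0: 1 marking
depth 1: 3 markings reached so far
depth 2: 5 markings reached so far
depth 3: 7 markings reached so far
depth 4: 9 markings reached so far
target is not among the 9 markings reachable within 4 steps

NO — not reachable within 4 firings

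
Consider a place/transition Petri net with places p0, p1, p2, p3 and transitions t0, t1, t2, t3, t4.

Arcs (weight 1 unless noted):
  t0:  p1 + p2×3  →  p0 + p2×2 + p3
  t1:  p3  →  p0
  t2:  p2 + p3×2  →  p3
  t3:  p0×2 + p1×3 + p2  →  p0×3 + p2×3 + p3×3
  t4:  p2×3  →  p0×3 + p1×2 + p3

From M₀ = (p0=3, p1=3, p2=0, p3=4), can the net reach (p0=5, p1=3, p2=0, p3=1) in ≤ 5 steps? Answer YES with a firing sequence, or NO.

depth 0: 1 marking
depth 1: 2 markings reached so far
depth 2: 3 markings reached so far
depth 3: 4 markings reached so far
depth 4: 5 markings reached so far
depth 5: 5 markings reached so far
(frontier empty at depth 5; search complete)
target is not among the 5 markings reachable within 5 steps

NO — not reachable within 5 firings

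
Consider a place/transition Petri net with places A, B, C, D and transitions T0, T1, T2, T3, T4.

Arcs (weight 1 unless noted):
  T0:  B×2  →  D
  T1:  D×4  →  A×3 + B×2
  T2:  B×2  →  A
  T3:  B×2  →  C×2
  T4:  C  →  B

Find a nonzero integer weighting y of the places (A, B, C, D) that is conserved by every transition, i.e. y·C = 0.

y = (A:2, B:1, C:1, D:2)

Incidence matrix C (rows=places, cols=transitions):
       T0   T1   T2   T3   T4
    A   0    3    1    0    0
    B  -2    2   -2   -2    1
    C   0    0    0    2   -1
    D   1   -4    0    0    0

Candidate y = [2, 1, 1, 2]; check y·C column-wise:
  col T0: 2·0 + 1·-2 + 1·0 + 2·1 = 0
  col T1: 2·3 + 1·2 + 1·0 + 2·-4 = 0
  col T2: 2·1 + 1·-2 + 1·0 + 2·0 = 0
  col T3: 2·0 + 1·-2 + 1·2 + 2·0 = 0
  col T4: 2·0 + 1·1 + 1·-1 + 2·0 = 0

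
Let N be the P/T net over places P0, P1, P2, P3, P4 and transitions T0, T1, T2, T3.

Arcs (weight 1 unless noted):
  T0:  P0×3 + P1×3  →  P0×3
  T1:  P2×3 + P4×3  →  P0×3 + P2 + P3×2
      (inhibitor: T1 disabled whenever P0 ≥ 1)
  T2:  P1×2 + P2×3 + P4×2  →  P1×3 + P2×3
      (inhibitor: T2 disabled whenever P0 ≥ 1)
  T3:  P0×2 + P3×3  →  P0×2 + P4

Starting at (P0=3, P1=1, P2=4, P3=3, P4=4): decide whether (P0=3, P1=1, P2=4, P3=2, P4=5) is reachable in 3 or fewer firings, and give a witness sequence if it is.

depth 0: 1 marking
depth 1: 2 markings reached so far
depth 2: 2 markings reached so far
(frontier empty at depth 2; search complete)
target is not among the 2 markings reachable within 3 steps

NO — not reachable within 3 firings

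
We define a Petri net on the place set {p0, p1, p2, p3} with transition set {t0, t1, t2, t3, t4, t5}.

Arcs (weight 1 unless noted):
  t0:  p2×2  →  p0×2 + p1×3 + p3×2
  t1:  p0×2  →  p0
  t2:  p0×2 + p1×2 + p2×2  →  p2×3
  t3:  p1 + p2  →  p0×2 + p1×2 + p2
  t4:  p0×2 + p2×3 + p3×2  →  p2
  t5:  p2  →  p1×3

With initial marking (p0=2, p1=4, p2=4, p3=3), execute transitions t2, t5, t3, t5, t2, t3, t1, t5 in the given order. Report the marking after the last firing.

step 1: fire t2:  (p0=2, p1=4, p2=4, p3=3) → (p0=0, p1=2, p2=5, p3=3)
step 2: fire t5:  (p0=0, p1=2, p2=5, p3=3) → (p0=0, p1=5, p2=4, p3=3)
step 3: fire t3:  (p0=0, p1=5, p2=4, p3=3) → (p0=2, p1=6, p2=4, p3=3)
step 4: fire t5:  (p0=2, p1=6, p2=4, p3=3) → (p0=2, p1=9, p2=3, p3=3)
step 5: fire t2:  (p0=2, p1=9, p2=3, p3=3) → (p0=0, p1=7, p2=4, p3=3)
step 6: fire t3:  (p0=0, p1=7, p2=4, p3=3) → (p0=2, p1=8, p2=4, p3=3)
step 7: fire t1:  (p0=2, p1=8, p2=4, p3=3) → (p0=1, p1=8, p2=4, p3=3)
step 8: fire t5:  (p0=1, p1=8, p2=4, p3=3) → (p0=1, p1=11, p2=3, p3=3)

(p0=1, p1=11, p2=3, p3=3)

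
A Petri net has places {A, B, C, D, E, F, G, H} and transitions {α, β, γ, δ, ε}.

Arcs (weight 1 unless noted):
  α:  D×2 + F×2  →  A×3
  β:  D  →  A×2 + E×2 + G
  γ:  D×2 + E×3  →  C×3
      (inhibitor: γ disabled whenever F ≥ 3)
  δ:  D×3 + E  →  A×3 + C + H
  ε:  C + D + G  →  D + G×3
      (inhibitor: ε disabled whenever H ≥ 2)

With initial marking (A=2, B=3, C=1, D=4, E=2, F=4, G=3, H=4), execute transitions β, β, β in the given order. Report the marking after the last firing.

(A=8, B=3, C=1, D=1, E=8, F=4, G=6, H=4)

step 1: fire β:  (A=2, B=3, C=1, D=4, E=2, F=4, G=3, H=4) → (A=4, B=3, C=1, D=3, E=4, F=4, G=4, H=4)
step 2: fire β:  (A=4, B=3, C=1, D=3, E=4, F=4, G=4, H=4) → (A=6, B=3, C=1, D=2, E=6, F=4, G=5, H=4)
step 3: fire β:  (A=6, B=3, C=1, D=2, E=6, F=4, G=5, H=4) → (A=8, B=3, C=1, D=1, E=8, F=4, G=6, H=4)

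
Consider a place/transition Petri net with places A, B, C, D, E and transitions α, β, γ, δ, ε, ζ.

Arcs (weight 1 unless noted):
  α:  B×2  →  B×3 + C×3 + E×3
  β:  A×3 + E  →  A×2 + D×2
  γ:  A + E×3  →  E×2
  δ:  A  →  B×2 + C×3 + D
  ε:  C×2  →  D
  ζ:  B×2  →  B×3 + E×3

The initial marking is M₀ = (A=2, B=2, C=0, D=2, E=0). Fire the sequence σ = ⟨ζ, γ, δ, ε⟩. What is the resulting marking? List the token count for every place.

step 1: fire ζ:  (A=2, B=2, C=0, D=2, E=0) → (A=2, B=3, C=0, D=2, E=3)
step 2: fire γ:  (A=2, B=3, C=0, D=2, E=3) → (A=1, B=3, C=0, D=2, E=2)
step 3: fire δ:  (A=1, B=3, C=0, D=2, E=2) → (A=0, B=5, C=3, D=3, E=2)
step 4: fire ε:  (A=0, B=5, C=3, D=3, E=2) → (A=0, B=5, C=1, D=4, E=2)

(A=0, B=5, C=1, D=4, E=2)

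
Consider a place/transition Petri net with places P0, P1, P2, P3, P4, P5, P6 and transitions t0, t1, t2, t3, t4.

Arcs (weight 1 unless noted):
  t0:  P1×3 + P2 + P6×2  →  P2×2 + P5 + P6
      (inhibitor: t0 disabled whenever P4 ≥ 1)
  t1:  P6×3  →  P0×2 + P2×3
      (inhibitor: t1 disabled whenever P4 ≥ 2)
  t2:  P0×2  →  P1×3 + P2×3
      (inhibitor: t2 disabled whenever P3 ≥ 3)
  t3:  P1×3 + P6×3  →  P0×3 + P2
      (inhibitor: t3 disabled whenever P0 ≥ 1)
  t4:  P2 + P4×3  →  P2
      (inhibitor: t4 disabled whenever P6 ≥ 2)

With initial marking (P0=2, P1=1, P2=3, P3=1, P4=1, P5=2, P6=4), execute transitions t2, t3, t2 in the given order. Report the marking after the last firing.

step 1: fire t2:  (P0=2, P1=1, P2=3, P3=1, P4=1, P5=2, P6=4) → (P0=0, P1=4, P2=6, P3=1, P4=1, P5=2, P6=4)
step 2: fire t3:  (P0=0, P1=4, P2=6, P3=1, P4=1, P5=2, P6=4) → (P0=3, P1=1, P2=7, P3=1, P4=1, P5=2, P6=1)
step 3: fire t2:  (P0=3, P1=1, P2=7, P3=1, P4=1, P5=2, P6=1) → (P0=1, P1=4, P2=10, P3=1, P4=1, P5=2, P6=1)

(P0=1, P1=4, P2=10, P3=1, P4=1, P5=2, P6=1)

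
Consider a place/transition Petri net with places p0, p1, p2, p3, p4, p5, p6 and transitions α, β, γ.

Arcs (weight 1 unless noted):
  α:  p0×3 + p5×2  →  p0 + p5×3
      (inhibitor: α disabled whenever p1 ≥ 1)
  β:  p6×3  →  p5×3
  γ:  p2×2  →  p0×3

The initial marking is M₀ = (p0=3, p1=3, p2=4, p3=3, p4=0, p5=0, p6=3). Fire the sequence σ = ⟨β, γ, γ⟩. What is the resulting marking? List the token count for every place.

step 1: fire β:  (p0=3, p1=3, p2=4, p3=3, p4=0, p5=0, p6=3) → (p0=3, p1=3, p2=4, p3=3, p4=0, p5=3, p6=0)
step 2: fire γ:  (p0=3, p1=3, p2=4, p3=3, p4=0, p5=3, p6=0) → (p0=6, p1=3, p2=2, p3=3, p4=0, p5=3, p6=0)
step 3: fire γ:  (p0=6, p1=3, p2=2, p3=3, p4=0, p5=3, p6=0) → (p0=9, p1=3, p2=0, p3=3, p4=0, p5=3, p6=0)

(p0=9, p1=3, p2=0, p3=3, p4=0, p5=3, p6=0)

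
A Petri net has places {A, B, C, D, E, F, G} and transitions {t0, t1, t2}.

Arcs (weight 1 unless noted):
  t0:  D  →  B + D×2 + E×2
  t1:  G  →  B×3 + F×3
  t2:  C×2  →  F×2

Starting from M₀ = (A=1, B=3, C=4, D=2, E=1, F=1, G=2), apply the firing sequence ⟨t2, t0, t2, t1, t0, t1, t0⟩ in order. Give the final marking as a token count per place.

step 1: fire t2:  (A=1, B=3, C=4, D=2, E=1, F=1, G=2) → (A=1, B=3, C=2, D=2, E=1, F=3, G=2)
step 2: fire t0:  (A=1, B=3, C=2, D=2, E=1, F=3, G=2) → (A=1, B=4, C=2, D=3, E=3, F=3, G=2)
step 3: fire t2:  (A=1, B=4, C=2, D=3, E=3, F=3, G=2) → (A=1, B=4, C=0, D=3, E=3, F=5, G=2)
step 4: fire t1:  (A=1, B=4, C=0, D=3, E=3, F=5, G=2) → (A=1, B=7, C=0, D=3, E=3, F=8, G=1)
step 5: fire t0:  (A=1, B=7, C=0, D=3, E=3, F=8, G=1) → (A=1, B=8, C=0, D=4, E=5, F=8, G=1)
step 6: fire t1:  (A=1, B=8, C=0, D=4, E=5, F=8, G=1) → (A=1, B=11, C=0, D=4, E=5, F=11, G=0)
step 7: fire t0:  (A=1, B=11, C=0, D=4, E=5, F=11, G=0) → (A=1, B=12, C=0, D=5, E=7, F=11, G=0)

(A=1, B=12, C=0, D=5, E=7, F=11, G=0)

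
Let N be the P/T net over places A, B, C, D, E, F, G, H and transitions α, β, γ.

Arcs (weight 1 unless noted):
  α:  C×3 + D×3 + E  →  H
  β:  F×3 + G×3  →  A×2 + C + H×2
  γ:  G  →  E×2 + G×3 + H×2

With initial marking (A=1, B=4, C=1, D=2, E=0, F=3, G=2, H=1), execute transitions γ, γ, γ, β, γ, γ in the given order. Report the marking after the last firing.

(A=3, B=4, C=2, D=2, E=10, F=0, G=9, H=13)

step 1: fire γ:  (A=1, B=4, C=1, D=2, E=0, F=3, G=2, H=1) → (A=1, B=4, C=1, D=2, E=2, F=3, G=4, H=3)
step 2: fire γ:  (A=1, B=4, C=1, D=2, E=2, F=3, G=4, H=3) → (A=1, B=4, C=1, D=2, E=4, F=3, G=6, H=5)
step 3: fire γ:  (A=1, B=4, C=1, D=2, E=4, F=3, G=6, H=5) → (A=1, B=4, C=1, D=2, E=6, F=3, G=8, H=7)
step 4: fire β:  (A=1, B=4, C=1, D=2, E=6, F=3, G=8, H=7) → (A=3, B=4, C=2, D=2, E=6, F=0, G=5, H=9)
step 5: fire γ:  (A=3, B=4, C=2, D=2, E=6, F=0, G=5, H=9) → (A=3, B=4, C=2, D=2, E=8, F=0, G=7, H=11)
step 6: fire γ:  (A=3, B=4, C=2, D=2, E=8, F=0, G=7, H=11) → (A=3, B=4, C=2, D=2, E=10, F=0, G=9, H=13)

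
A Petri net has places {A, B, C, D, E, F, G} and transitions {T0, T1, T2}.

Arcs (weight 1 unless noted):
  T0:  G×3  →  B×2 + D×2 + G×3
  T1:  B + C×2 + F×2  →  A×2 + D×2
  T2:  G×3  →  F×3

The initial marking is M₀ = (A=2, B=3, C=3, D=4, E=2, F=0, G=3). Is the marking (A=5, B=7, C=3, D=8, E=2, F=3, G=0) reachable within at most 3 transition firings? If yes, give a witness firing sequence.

NO — not reachable within 3 firings

depth 0: 1 marking
depth 1: 3 markings reached so far
depth 2: 6 markings reached so far
depth 3: 9 markings reached so far
target is not among the 9 markings reachable within 3 steps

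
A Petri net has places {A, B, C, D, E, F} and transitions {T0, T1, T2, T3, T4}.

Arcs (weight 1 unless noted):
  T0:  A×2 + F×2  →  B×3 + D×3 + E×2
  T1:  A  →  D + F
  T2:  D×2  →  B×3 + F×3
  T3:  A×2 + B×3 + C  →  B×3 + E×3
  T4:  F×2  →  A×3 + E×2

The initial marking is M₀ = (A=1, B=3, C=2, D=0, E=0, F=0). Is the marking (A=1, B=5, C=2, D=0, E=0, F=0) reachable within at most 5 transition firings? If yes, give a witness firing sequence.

NO — not reachable within 5 firings

depth 0: 1 marking
depth 1: 2 markings reached so far
depth 2: 2 markings reached so far
(frontier empty at depth 2; search complete)
target is not among the 2 markings reachable within 5 steps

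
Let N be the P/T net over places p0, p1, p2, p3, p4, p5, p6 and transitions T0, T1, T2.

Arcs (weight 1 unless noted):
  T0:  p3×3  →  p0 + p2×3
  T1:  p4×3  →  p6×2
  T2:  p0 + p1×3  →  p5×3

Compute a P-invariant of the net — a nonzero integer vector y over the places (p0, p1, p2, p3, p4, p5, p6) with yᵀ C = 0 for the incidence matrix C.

y = (p0:3, p1:-1, p2:-1, p3:0, p4:0, p5:0, p6:0)

Incidence matrix C (rows=places, cols=transitions):
       T0   T1   T2
   p0   1    0   -1
   p1   0    0   -3
   p2   3    0    0
   p3  -3    0    0
   p4   0   -3    0
   p5   0    0    3
   p6   0    2    0

Candidate y = [3, -1, -1, 0, 0, 0, 0]; check y·C column-wise:
  col T0: 3·1 + -1·0 + -1·3 + 0·-3 = 0
  col T1: 3·0 + -1·0 + -1·0 + 0·-3 + 0·2 = 0
  col T2: 3·-1 + -1·-3 + -1·0 + 0·3 = 0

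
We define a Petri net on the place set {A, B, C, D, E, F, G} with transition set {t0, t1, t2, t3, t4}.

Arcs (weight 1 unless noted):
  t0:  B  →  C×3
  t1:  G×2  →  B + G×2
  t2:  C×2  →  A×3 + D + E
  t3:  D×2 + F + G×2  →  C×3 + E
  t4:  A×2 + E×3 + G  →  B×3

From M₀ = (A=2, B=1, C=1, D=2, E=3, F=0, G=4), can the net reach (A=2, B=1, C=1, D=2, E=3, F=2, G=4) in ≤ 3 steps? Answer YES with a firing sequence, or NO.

depth 0: 1 marking
depth 1: 4 markings reached so far
depth 2: 9 markings reached so far
depth 3: 18 markings reached so far
target is not among the 18 markings reachable within 3 steps

NO — not reachable within 3 firings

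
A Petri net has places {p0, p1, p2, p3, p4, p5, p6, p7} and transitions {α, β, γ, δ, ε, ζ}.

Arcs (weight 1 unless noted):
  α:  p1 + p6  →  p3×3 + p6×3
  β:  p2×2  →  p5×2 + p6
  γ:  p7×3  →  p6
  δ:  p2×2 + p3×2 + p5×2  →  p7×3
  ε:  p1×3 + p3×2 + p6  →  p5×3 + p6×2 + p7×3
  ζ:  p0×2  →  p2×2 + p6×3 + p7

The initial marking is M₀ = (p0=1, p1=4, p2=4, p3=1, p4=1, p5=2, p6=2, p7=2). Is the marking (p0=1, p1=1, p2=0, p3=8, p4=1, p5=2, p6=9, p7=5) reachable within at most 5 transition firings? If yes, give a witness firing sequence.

YES — reachable via ⟨α, α, α, β, δ⟩ (5 firings)

step 1: fire α:  (p0=1, p1=4, p2=4, p3=1, p4=1, p5=2, p6=2, p7=2) → (p0=1, p1=3, p2=4, p3=4, p4=1, p5=2, p6=4, p7=2)
step 2: fire α:  (p0=1, p1=3, p2=4, p3=4, p4=1, p5=2, p6=4, p7=2) → (p0=1, p1=2, p2=4, p3=7, p4=1, p5=2, p6=6, p7=2)
step 3: fire α:  (p0=1, p1=2, p2=4, p3=7, p4=1, p5=2, p6=6, p7=2) → (p0=1, p1=1, p2=4, p3=10, p4=1, p5=2, p6=8, p7=2)
step 4: fire β:  (p0=1, p1=1, p2=4, p3=10, p4=1, p5=2, p6=8, p7=2) → (p0=1, p1=1, p2=2, p3=10, p4=1, p5=4, p6=9, p7=2)
step 5: fire δ:  (p0=1, p1=1, p2=2, p3=10, p4=1, p5=4, p6=9, p7=2) → (p0=1, p1=1, p2=0, p3=8, p4=1, p5=2, p6=9, p7=5)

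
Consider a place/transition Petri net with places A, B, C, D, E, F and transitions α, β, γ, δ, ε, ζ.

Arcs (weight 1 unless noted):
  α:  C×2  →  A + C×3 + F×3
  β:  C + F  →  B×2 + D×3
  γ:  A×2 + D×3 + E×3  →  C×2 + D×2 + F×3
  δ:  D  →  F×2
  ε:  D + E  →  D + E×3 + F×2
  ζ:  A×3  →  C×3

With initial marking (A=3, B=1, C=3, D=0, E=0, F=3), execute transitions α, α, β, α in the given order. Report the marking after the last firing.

(A=6, B=3, C=5, D=3, E=0, F=11)

step 1: fire α:  (A=3, B=1, C=3, D=0, E=0, F=3) → (A=4, B=1, C=4, D=0, E=0, F=6)
step 2: fire α:  (A=4, B=1, C=4, D=0, E=0, F=6) → (A=5, B=1, C=5, D=0, E=0, F=9)
step 3: fire β:  (A=5, B=1, C=5, D=0, E=0, F=9) → (A=5, B=3, C=4, D=3, E=0, F=8)
step 4: fire α:  (A=5, B=3, C=4, D=3, E=0, F=8) → (A=6, B=3, C=5, D=3, E=0, F=11)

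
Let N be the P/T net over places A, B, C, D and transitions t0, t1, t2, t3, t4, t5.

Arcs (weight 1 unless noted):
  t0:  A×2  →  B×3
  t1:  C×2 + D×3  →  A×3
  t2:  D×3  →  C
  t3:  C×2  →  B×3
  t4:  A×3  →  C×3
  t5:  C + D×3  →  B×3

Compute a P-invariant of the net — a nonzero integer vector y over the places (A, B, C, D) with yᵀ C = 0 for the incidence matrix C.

y = (A:3, B:2, C:3, D:1)

Incidence matrix C (rows=places, cols=transitions):
       t0   t1   t2   t3   t4   t5
    A  -2    3    0    0   -3    0
    B   3    0    0    3    0    3
    C   0   -2    1   -2    3   -1
    D   0   -3   -3    0    0   -3

Candidate y = [3, 2, 3, 1]; check y·C column-wise:
  col t0: 3·-2 + 2·3 + 3·0 + 1·0 = 0
  col t1: 3·3 + 2·0 + 3·-2 + 1·-3 = 0
  col t2: 3·0 + 2·0 + 3·1 + 1·-3 = 0
  col t3: 3·0 + 2·3 + 3·-2 + 1·0 = 0
  col t4: 3·-3 + 2·0 + 3·3 + 1·0 = 0
  col t5: 3·0 + 2·3 + 3·-1 + 1·-3 = 0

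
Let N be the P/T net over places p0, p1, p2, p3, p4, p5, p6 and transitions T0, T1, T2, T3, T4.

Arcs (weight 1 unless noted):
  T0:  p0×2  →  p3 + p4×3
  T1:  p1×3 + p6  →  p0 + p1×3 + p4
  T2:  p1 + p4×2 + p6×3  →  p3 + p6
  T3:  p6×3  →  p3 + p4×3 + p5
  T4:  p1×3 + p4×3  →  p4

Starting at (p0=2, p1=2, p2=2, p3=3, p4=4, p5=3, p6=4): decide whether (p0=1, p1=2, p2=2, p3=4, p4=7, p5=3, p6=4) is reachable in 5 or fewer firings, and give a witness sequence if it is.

NO — not reachable within 5 firings

depth 0: 1 marking
depth 1: 4 markings reached so far
depth 2: 6 markings reached so far
depth 3: 6 markings reached so far
(frontier empty at depth 3; search complete)
target is not among the 6 markings reachable within 5 steps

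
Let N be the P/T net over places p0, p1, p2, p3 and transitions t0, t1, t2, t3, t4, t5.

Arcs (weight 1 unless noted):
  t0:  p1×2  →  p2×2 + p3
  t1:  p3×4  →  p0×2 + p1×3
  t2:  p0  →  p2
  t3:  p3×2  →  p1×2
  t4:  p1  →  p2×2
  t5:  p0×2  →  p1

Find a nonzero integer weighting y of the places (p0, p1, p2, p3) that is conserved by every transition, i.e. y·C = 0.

y = (p0:1, p1:2, p2:1, p3:2)

Incidence matrix C (rows=places, cols=transitions):
       t0   t1   t2   t3   t4   t5
   p0   0    2   -1    0    0   -2
   p1  -2    3    0    2   -1    1
   p2   2    0    1    0    2    0
   p3   1   -4    0   -2    0    0

Candidate y = [1, 2, 1, 2]; check y·C column-wise:
  col t0: 1·0 + 2·-2 + 1·2 + 2·1 = 0
  col t1: 1·2 + 2·3 + 1·0 + 2·-4 = 0
  col t2: 1·-1 + 2·0 + 1·1 + 2·0 = 0
  col t3: 1·0 + 2·2 + 1·0 + 2·-2 = 0
  col t4: 1·0 + 2·-1 + 1·2 + 2·0 = 0
  col t5: 1·-2 + 2·1 + 1·0 + 2·0 = 0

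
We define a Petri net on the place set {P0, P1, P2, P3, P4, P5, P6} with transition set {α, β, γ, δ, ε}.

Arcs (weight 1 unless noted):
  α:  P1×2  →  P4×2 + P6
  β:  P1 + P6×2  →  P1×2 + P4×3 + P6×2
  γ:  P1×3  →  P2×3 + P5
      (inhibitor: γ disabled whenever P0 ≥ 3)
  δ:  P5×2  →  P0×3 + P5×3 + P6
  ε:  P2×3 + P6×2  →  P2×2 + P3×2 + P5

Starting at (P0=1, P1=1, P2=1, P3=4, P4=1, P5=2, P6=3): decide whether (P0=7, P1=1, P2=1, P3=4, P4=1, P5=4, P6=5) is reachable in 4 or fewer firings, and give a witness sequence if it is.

YES — reachable via ⟨δ, δ⟩ (2 firings)

step 1: fire δ:  (P0=1, P1=1, P2=1, P3=4, P4=1, P5=2, P6=3) → (P0=4, P1=1, P2=1, P3=4, P4=1, P5=3, P6=4)
step 2: fire δ:  (P0=4, P1=1, P2=1, P3=4, P4=1, P5=3, P6=4) → (P0=7, P1=1, P2=1, P3=4, P4=1, P5=4, P6=5)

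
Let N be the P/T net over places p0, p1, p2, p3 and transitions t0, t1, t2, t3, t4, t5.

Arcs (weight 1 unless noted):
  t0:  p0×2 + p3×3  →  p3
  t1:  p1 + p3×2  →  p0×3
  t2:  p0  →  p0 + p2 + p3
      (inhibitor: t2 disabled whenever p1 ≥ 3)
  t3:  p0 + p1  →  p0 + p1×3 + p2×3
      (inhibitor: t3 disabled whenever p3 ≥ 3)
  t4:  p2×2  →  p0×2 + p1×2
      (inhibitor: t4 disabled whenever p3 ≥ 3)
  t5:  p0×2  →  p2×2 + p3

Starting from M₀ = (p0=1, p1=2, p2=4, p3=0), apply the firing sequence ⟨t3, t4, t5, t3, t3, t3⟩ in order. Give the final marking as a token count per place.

(p0=1, p1=12, p2=16, p3=1)

step 1: fire t3:  (p0=1, p1=2, p2=4, p3=0) → (p0=1, p1=4, p2=7, p3=0)
step 2: fire t4:  (p0=1, p1=4, p2=7, p3=0) → (p0=3, p1=6, p2=5, p3=0)
step 3: fire t5:  (p0=3, p1=6, p2=5, p3=0) → (p0=1, p1=6, p2=7, p3=1)
step 4: fire t3:  (p0=1, p1=6, p2=7, p3=1) → (p0=1, p1=8, p2=10, p3=1)
step 5: fire t3:  (p0=1, p1=8, p2=10, p3=1) → (p0=1, p1=10, p2=13, p3=1)
step 6: fire t3:  (p0=1, p1=10, p2=13, p3=1) → (p0=1, p1=12, p2=16, p3=1)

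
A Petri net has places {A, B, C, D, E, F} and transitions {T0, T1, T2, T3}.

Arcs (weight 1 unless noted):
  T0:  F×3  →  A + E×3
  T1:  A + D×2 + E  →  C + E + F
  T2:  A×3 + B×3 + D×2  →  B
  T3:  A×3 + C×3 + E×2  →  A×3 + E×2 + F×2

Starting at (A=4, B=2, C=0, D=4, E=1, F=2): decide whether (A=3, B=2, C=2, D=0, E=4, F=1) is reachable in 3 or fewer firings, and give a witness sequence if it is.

step 1: fire T1:  (A=4, B=2, C=0, D=4, E=1, F=2) → (A=3, B=2, C=1, D=2, E=1, F=3)
step 2: fire T0:  (A=3, B=2, C=1, D=2, E=1, F=3) → (A=4, B=2, C=1, D=2, E=4, F=0)
step 3: fire T1:  (A=4, B=2, C=1, D=2, E=4, F=0) → (A=3, B=2, C=2, D=0, E=4, F=1)

YES — reachable via ⟨T1, T0, T1⟩ (3 firings)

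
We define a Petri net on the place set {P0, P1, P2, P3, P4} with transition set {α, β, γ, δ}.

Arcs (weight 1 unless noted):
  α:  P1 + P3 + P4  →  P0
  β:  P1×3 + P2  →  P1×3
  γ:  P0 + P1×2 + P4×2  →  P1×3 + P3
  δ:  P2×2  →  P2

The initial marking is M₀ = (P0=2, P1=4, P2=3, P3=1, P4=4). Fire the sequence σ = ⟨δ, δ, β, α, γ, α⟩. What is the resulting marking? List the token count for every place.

step 1: fire δ:  (P0=2, P1=4, P2=3, P3=1, P4=4) → (P0=2, P1=4, P2=2, P3=1, P4=4)
step 2: fire δ:  (P0=2, P1=4, P2=2, P3=1, P4=4) → (P0=2, P1=4, P2=1, P3=1, P4=4)
step 3: fire β:  (P0=2, P1=4, P2=1, P3=1, P4=4) → (P0=2, P1=4, P2=0, P3=1, P4=4)
step 4: fire α:  (P0=2, P1=4, P2=0, P3=1, P4=4) → (P0=3, P1=3, P2=0, P3=0, P4=3)
step 5: fire γ:  (P0=3, P1=3, P2=0, P3=0, P4=3) → (P0=2, P1=4, P2=0, P3=1, P4=1)
step 6: fire α:  (P0=2, P1=4, P2=0, P3=1, P4=1) → (P0=3, P1=3, P2=0, P3=0, P4=0)

(P0=3, P1=3, P2=0, P3=0, P4=0)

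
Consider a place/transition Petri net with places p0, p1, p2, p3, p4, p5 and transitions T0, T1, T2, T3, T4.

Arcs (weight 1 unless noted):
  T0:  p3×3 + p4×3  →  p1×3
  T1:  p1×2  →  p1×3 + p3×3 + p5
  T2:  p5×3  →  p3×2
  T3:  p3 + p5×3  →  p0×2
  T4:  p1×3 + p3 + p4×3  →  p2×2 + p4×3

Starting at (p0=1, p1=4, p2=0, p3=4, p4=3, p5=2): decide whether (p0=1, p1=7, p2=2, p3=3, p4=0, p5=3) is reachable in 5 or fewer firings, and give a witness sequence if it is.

NO — not reachable within 5 firings

depth 0: 1 marking
depth 1: 4 markings reached so far
depth 2: 10 markings reached so far
depth 3: 20 markings reached so far
depth 4: 33 markings reached so far
depth 5: 49 markings reached so far
target is not among the 49 markings reachable within 5 steps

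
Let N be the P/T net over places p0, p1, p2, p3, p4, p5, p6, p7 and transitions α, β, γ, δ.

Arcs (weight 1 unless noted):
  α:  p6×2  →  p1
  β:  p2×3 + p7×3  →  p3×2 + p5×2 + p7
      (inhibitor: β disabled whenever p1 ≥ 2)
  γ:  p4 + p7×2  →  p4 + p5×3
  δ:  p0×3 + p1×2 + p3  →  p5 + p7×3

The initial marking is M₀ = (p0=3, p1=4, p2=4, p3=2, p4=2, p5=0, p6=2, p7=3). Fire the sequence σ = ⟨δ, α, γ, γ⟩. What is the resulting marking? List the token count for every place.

step 1: fire δ:  (p0=3, p1=4, p2=4, p3=2, p4=2, p5=0, p6=2, p7=3) → (p0=0, p1=2, p2=4, p3=1, p4=2, p5=1, p6=2, p7=6)
step 2: fire α:  (p0=0, p1=2, p2=4, p3=1, p4=2, p5=1, p6=2, p7=6) → (p0=0, p1=3, p2=4, p3=1, p4=2, p5=1, p6=0, p7=6)
step 3: fire γ:  (p0=0, p1=3, p2=4, p3=1, p4=2, p5=1, p6=0, p7=6) → (p0=0, p1=3, p2=4, p3=1, p4=2, p5=4, p6=0, p7=4)
step 4: fire γ:  (p0=0, p1=3, p2=4, p3=1, p4=2, p5=4, p6=0, p7=4) → (p0=0, p1=3, p2=4, p3=1, p4=2, p5=7, p6=0, p7=2)

(p0=0, p1=3, p2=4, p3=1, p4=2, p5=7, p6=0, p7=2)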